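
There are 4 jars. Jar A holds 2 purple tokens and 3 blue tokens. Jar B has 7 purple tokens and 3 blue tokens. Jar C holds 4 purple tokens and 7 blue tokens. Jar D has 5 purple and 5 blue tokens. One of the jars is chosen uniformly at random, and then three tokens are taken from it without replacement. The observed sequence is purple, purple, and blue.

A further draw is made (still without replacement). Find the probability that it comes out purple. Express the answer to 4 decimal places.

Under each hypothesis, the probability of the observed sequence is: P(data | jar A) = (2/5)(1/4)(3/3) = 0.1; P(data | jar B) = (7/10)(6/9)(3/8) = 0.175; P(data | jar C) = (4/11)(3/10)(7/9) = 0.084848; P(data | jar D) = (5/10)(4/9)(5/8) = 0.13889.
Multiplying each by its prior: 1/4 · 0.1 = 0.025, 1/4 · 0.175 = 0.04375, 1/4 · 0.084848 = 0.021212, 1/4 · 0.13889 = 0.034722; these sum to 0.12468.
The posterior is then P(jar A | data) = 0.20051, P(jar B | data) = 0.35089, P(jar C | data) = 0.17013, P(jar D | data) = 0.27848.
Averaging over the posterior, P(purple next | data) = (0)(0.20051) + (5/7)(0.35089) + (1/4)(0.17013) + (3/7)(0.27848) = 0.41251.

0.4125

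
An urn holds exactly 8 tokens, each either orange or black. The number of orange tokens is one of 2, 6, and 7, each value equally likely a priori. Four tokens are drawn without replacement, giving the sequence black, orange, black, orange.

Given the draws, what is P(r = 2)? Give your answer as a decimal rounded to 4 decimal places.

For each hypothesis, P(data | H) works out to: P(data | r = 2) = (6/8)(2/7)(5/6)(1/5) = 1/28; P(data | r = 6) = (2/8)(6/7)(1/6)(5/5) = 1/28; P(data | r = 7) = (1/8)(7/7)(0/6) = 0.
Multiplying each by its prior: 1/3 · 1/28 = 1/84, 1/3 · 1/28 = 1/84, 1/3 · 0 = 0; summing to 1/42.
Therefore the posterior P(r = 2 | data) = (1/84) / (1/42) = 1/2.

0.5000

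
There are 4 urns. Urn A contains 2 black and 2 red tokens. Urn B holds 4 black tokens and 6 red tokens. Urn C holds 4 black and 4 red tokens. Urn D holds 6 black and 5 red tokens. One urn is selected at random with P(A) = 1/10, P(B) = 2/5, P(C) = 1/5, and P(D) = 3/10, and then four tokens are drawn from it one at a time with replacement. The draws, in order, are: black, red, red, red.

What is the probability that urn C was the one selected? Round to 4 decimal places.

0.1820

The likelihood of the observed sequence under each hypothesis: P(data | urn A) = (2/4)(2/4)(2/4)(2/4) = 0.0625; P(data | urn B) = (4/10)(6/10)(6/10)(6/10) = 0.0864; P(data | urn C) = (4/8)(4/8)(4/8)(4/8) = 0.0625; P(data | urn D) = (6/11)(5/11)(5/11)(5/11) = 0.051226.
Multiplying each by its prior: 1/10 · 0.0625 = 0.00625, 2/5 · 0.0864 = 0.03456, 1/5 · 0.0625 = 0.0125, 3/10 · 0.051226 = 0.015368; these sum to 0.068678.
By Bayes' rule, P(urn C | data) = (0.0125) / (0.068678) = 0.18201.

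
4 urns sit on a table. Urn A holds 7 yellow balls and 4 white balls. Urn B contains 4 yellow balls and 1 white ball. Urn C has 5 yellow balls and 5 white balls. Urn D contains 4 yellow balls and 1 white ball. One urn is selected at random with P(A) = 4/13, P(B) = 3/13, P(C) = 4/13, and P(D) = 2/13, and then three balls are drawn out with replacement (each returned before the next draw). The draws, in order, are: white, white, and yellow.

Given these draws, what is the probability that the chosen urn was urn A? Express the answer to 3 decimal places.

Compute the likelihood of the observed sequence for each case: P(data | urn A) = (4/11)(4/11)(7/11) = 0.084147; P(data | urn B) = (1/5)(1/5)(4/5) = 0.032; P(data | urn C) = (5/10)(5/10)(5/10) = 0.125; P(data | urn D) = (1/5)(1/5)(4/5) = 0.032.
The prior-weighted likelihoods are 4/13 · 0.084147 = 0.025891, 3/13 · 0.032 = 0.0073846, 4/13 · 0.125 = 0.038462, 2/13 · 0.032 = 0.0049231; these sum to 0.076661.
Hence P(urn A | data) = (0.025891) / (0.076661) = 0.33774.

0.338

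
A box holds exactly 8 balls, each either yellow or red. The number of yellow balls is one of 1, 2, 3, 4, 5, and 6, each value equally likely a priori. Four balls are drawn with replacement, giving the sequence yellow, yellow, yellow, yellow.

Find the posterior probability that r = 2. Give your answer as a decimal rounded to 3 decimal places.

0.007

Under each hypothesis, the probability of the observed sequence is: P(data | r = 1) = (1/8)(1/8)(1/8)(1/8) = 0.00024414; P(data | r = 2) = (2/8)(2/8)(2/8)(2/8) = 0.0039062; P(data | r = 3) = (3/8)(3/8)(3/8)(3/8) = 0.019775; P(data | r = 4) = (4/8)(4/8)(4/8)(4/8) = 0.0625; P(data | r = 5) = (5/8)(5/8)(5/8)(5/8) = 0.15259; P(data | r = 6) = (6/8)(6/8)(6/8)(6/8) = 0.31641.
Weighting by the prior gives 1/6 · 0.00024414 = 4.069e-05, 1/6 · 0.0039062 = 0.00065104, 1/6 · 0.019775 = 0.0032959, 1/6 · 0.0625 = 0.010417, 1/6 · 0.15259 = 0.025431, 1/6 · 0.31641 = 0.052734; summing to 0.09257.
Hence P(r = 2 | data) = (0.00065104) / (0.09257) = 0.007033.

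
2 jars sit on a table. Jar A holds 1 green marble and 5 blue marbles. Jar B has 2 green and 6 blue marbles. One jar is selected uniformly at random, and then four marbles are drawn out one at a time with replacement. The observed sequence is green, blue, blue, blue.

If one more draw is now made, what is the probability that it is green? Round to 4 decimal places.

Compute the likelihood of the observed sequence for each case: P(data | jar A) = (1/6)(5/6)(5/6)(5/6) = 0.096451; P(data | jar B) = (2/8)(6/8)(6/8)(6/8) = 0.10547.
Weighting by the prior gives 1/2 · 0.096451 = 0.048225, 1/2 · 0.10547 = 0.052734; summing to 0.10096.
Dividing through by the total gives posterior P(jar A | data) = 0.47767, P(jar B | data) = 0.52233.
The predictive probability is P(green next | data) = (1/6)(0.47767) + (1/4)(0.52233) = 0.21019.

0.2102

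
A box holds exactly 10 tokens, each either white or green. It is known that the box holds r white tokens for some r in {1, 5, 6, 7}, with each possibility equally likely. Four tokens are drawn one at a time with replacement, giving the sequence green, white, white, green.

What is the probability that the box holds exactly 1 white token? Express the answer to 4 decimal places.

0.0470

The likelihood of the observed sequence under each hypothesis: P(data | r = 1) = (9/10)(1/10)(1/10)(9/10) = 0.0081; P(data | r = 5) = (5/10)(5/10)(5/10)(5/10) = 0.0625; P(data | r = 6) = (4/10)(6/10)(6/10)(4/10) = 0.0576; P(data | r = 7) = (3/10)(7/10)(7/10)(3/10) = 0.0441.
Multiplying each by its prior: 1/4 · 0.0081 = 0.002025, 1/4 · 0.0625 = 0.015625, 1/4 · 0.0576 = 0.0144, 1/4 · 0.0441 = 0.011025; these sum to 0.043075.
Therefore the posterior P(r = 1 | data) = (0.002025) / (0.043075) = 0.047011.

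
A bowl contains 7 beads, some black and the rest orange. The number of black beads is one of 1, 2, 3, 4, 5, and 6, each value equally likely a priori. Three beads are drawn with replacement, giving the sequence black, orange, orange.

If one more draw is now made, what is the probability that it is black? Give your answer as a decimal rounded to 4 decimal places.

Under each hypothesis, the probability of the observed sequence is: P(data | r = 1) = (1/7)(6/7)(6/7) = 0.10496; P(data | r = 2) = (2/7)(5/7)(5/7) = 0.14577; P(data | r = 3) = (3/7)(4/7)(4/7) = 0.13994; P(data | r = 4) = (4/7)(3/7)(3/7) = 0.10496; P(data | r = 5) = (5/7)(2/7)(2/7) = 0.058309; P(data | r = 6) = (6/7)(1/7)(1/7) = 0.017493.
Multiplying each by its prior: 1/6 · 0.10496 = 0.017493, 1/6 · 0.14577 = 0.024295, 1/6 · 0.13994 = 0.023324, 1/6 · 0.10496 = 0.017493, 1/6 · 0.058309 = 0.0097182, 1/6 · 0.017493 = 0.0029155; these sum to 0.095238.
Normalising, the posterior is P(r = 1 | data) = 0.18367, P(r = 2 | data) = 0.2551, P(r = 3 | data) = 0.2449, P(r = 4 | data) = 0.18367, P(r = 5 | data) = 0.10204, P(r = 6 | data) = 0.030612.
The predictive probability is P(black next | data) = (1/7)(0.18367) + (2/7)(0.2551) + (3/7)(0.2449) + (4/7)(0.18367) + (5/7)(0.10204) + (6/7)(0.030612) = 0.40816.

0.4082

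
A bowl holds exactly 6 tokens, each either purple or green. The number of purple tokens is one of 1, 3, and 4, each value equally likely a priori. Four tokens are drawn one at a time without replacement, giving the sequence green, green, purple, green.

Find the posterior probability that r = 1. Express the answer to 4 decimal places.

0.7692

For each hypothesis, P(data | H) works out to: P(data | r = 1) = (5/6)(4/5)(1/4)(3/3) = 1/6; P(data | r = 3) = (3/6)(2/5)(3/4)(1/3) = 1/20; P(data | r = 4) = (2/6)(1/5)(4/4)(0/3) = 0.
Multiplying each by its prior: 1/3 · 1/6 = 1/18, 1/3 · 1/20 = 1/60, 1/3 · 0 = 0; summing to 13/180.
So P(r = 1 | data) = (1/18) / (13/180) = 10/13.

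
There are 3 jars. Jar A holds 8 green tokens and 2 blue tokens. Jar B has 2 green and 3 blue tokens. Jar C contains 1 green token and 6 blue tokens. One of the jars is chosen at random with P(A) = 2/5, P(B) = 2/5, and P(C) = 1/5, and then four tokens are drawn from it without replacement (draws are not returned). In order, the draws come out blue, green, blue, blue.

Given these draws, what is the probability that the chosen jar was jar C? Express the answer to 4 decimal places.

0.4167

For each hypothesis, P(data | H) works out to: P(data | jar A) = (2/10)(8/9)(1/8)(0/7) = 0; P(data | jar B) = (3/5)(2/4)(2/3)(1/2) = 1/10; P(data | jar C) = (6/7)(1/6)(5/5)(4/4) = 1/7.
Weighting by the prior gives 2/5 · 0 = 0, 2/5 · 1/10 = 1/25, 1/5 · 1/7 = 1/35; summing to 12/175.
Hence P(jar C | data) = (1/35) / (12/175) = 5/12.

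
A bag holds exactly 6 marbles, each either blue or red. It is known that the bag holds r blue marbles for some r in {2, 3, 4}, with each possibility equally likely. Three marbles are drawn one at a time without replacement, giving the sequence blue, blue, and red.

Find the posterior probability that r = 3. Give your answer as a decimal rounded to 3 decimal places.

0.360

The likelihood of the observed sequence under each hypothesis: P(data | r = 2) = (2/6)(1/5)(4/4) = 1/15; P(data | r = 3) = (3/6)(2/5)(3/4) = 3/20; P(data | r = 4) = (4/6)(3/5)(2/4) = 1/5.
Weighting by the prior gives 1/3 · 1/15 = 1/45, 1/3 · 3/20 = 1/20, 1/3 · 1/5 = 1/15; with total 5/36.
By Bayes' rule, P(r = 3 | data) = (1/20) / (5/36) = 9/25.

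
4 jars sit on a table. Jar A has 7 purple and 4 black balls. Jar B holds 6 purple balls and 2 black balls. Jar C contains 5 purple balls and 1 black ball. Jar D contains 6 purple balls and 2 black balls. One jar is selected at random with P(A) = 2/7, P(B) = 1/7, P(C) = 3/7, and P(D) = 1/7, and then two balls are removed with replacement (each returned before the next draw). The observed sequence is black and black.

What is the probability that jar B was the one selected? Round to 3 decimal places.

The likelihood of the observed sequence under each hypothesis: P(data | jar A) = (4/11)(4/11) = 0.13223; P(data | jar B) = (2/8)(2/8) = 0.0625; P(data | jar C) = (1/6)(1/6) = 0.027778; P(data | jar D) = (2/8)(2/8) = 0.0625.
The prior-weighted likelihoods are 2/7 · 0.13223 = 0.03778, 1/7 · 0.0625 = 0.0089286, 3/7 · 0.027778 = 0.011905, 1/7 · 0.0625 = 0.0089286; summing to 0.067542.
Hence P(jar B | data) = (0.0089286) / (0.067542) = 0.13219.

0.132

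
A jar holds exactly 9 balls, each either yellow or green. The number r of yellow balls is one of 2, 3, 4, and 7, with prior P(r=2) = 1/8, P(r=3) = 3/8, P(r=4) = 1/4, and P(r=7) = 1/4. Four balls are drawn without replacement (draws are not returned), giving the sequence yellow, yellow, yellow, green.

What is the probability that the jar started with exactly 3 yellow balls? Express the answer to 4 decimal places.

The likelihood of the observed sequence under each hypothesis: P(data | r = 2) = (2/9)(1/8)(0/7) = 0; P(data | r = 3) = (3/9)(2/8)(1/7)(6/6) = 1/84; P(data | r = 4) = (4/9)(3/8)(2/7)(5/6) = 5/126; P(data | r = 7) = (7/9)(6/8)(5/7)(2/6) = 5/36.
Multiplying each by its prior: 1/8 · 0 = 0, 3/8 · 1/84 = 1/224, 1/4 · 5/126 = 5/504, 1/4 · 5/36 = 5/144; summing to 11/224.
Therefore the posterior P(r = 3 | data) = (1/224) / (11/224) = 1/11.

0.0909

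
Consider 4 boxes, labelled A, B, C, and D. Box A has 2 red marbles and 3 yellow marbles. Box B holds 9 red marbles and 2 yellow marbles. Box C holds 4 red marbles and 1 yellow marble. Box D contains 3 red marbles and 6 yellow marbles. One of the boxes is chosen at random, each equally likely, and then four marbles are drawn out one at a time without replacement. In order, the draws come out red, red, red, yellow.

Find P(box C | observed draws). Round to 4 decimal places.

0.5897

Under each hypothesis, the probability of the observed sequence is: P(data | box A) = (2/5)(1/4)(0/3) = 0; P(data | box B) = (9/11)(8/10)(7/9)(2/8) = 0.12727; P(data | box C) = (4/5)(3/4)(2/3)(1/2) = 0.2; P(data | box D) = (3/9)(2/8)(1/7)(6/6) = 0.011905.
The prior-weighted likelihoods are 1/4 · 0 = 0, 1/4 · 0.12727 = 0.031818, 1/4 · 0.2 = 0.05, 1/4 · 0.011905 = 0.0029762; with total 0.084794.
By Bayes' rule, P(box C | data) = (0.05) / (0.084794) = 0.58966.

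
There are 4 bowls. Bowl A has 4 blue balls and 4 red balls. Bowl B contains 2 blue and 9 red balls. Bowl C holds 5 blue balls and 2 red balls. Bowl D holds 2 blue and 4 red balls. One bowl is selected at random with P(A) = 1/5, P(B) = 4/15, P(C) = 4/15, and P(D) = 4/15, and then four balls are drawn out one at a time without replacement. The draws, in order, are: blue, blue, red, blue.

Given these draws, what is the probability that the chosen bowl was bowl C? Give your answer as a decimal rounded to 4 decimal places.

0.7692

For each hypothesis, P(data | H) works out to: P(data | bowl A) = (4/8)(3/7)(4/6)(2/5) = 2/35; P(data | bowl B) = (2/11)(1/10)(9/9)(0/8) = 0; P(data | bowl C) = (5/7)(4/6)(2/5)(3/4) = 1/7; P(data | bowl D) = (2/6)(1/5)(4/4)(0/3) = 0.
Weighting by the prior gives 1/5 · 2/35 = 2/175, 4/15 · 0 = 0, 4/15 · 1/7 = 4/105, 4/15 · 0 = 0; with total 26/525.
Hence P(bowl C | data) = (4/105) / (26/525) = 10/13.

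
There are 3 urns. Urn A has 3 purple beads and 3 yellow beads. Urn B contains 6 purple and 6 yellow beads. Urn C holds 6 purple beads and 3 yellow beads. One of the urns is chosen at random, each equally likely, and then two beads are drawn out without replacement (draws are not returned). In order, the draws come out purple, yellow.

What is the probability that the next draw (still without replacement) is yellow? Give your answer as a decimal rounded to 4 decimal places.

The likelihood of the observed sequence under each hypothesis: P(data | urn A) = (3/6)(3/5) = 3/10; P(data | urn B) = (6/12)(6/11) = 3/11; P(data | urn C) = (6/9)(3/8) = 1/4.
Weighting by the prior gives 1/3 · 3/10 = 1/10, 1/3 · 3/11 = 1/11, 1/3 · 1/4 = 1/12; with total 181/660.
Dividing through by the total gives posterior P(urn A | data) = 0.36464, P(urn B | data) = 0.33149, P(urn C | data) = 0.30387.
So P(yellow next | data) = Σ P(yellow next | H) P(H | data) = (1/2)(0.36464) + (1/2)(0.33149) + (2/7)(0.30387) = 0.43489.

0.4349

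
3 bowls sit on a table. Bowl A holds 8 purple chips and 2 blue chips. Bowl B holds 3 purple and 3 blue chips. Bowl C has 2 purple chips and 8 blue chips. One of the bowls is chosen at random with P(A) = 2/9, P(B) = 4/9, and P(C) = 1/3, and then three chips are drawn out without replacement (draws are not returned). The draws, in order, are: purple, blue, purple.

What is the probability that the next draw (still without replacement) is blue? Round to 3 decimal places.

0.523

Under each hypothesis, the probability of the observed sequence is: P(data | bowl A) = (8/10)(2/9)(7/8) = 7/45; P(data | bowl B) = (3/6)(3/5)(2/4) = 3/20; P(data | bowl C) = (2/10)(8/9)(1/8) = 1/45.
Multiplying each by its prior: 2/9 · 7/45 = 14/405, 4/9 · 3/20 = 1/15, 1/3 · 1/45 = 1/135; these sum to 44/405.
The posterior is then P(bowl A | data) = 7/22, P(bowl B | data) = 27/44, P(bowl C | data) = 3/44.
So P(blue next | data) = Σ P(blue next | H) P(H | data) = (1/7)(7/22) + (2/3)(27/44) + (1)(3/44) = 23/44.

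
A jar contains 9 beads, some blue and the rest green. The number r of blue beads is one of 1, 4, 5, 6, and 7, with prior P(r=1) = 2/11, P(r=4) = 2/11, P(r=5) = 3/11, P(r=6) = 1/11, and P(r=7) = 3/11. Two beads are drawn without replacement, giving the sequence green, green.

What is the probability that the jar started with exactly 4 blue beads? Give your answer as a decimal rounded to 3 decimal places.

Under each hypothesis, the probability of the observed sequence is: P(data | r = 1) = (8/9)(7/8) = 7/9; P(data | r = 4) = (5/9)(4/8) = 5/18; P(data | r = 5) = (4/9)(3/8) = 1/6; P(data | r = 6) = (3/9)(2/8) = 1/12; P(data | r = 7) = (2/9)(1/8) = 1/36.
The prior-weighted likelihoods are 2/11 · 7/9 = 14/99, 2/11 · 5/18 = 5/99, 3/11 · 1/6 = 1/22, 1/11 · 1/12 = 1/132, 3/11 · 1/36 = 1/132; with total 25/99.
By Bayes' rule, P(r = 4 | data) = (5/99) / (25/99) = 1/5.

0.200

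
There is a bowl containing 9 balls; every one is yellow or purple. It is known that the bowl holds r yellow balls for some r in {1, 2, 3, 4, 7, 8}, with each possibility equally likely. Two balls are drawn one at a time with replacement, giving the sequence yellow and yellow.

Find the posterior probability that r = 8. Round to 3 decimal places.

0.448

Under each hypothesis, the probability of the observed sequence is: P(data | r = 1) = (1/9)(1/9) = 1/81; P(data | r = 2) = (2/9)(2/9) = 4/81; P(data | r = 3) = (3/9)(3/9) = 1/9; P(data | r = 4) = (4/9)(4/9) = 16/81; P(data | r = 7) = (7/9)(7/9) = 49/81; P(data | r = 8) = (8/9)(8/9) = 64/81.
Multiplying each by its prior: 1/6 · 1/81 = 1/486, 1/6 · 4/81 = 2/243, 1/6 · 1/9 = 1/54, 1/6 · 16/81 = 8/243, 1/6 · 49/81 = 49/486, 1/6 · 64/81 = 32/243; summing to 143/486.
By Bayes' rule, P(r = 8 | data) = (32/243) / (143/486) = 64/143.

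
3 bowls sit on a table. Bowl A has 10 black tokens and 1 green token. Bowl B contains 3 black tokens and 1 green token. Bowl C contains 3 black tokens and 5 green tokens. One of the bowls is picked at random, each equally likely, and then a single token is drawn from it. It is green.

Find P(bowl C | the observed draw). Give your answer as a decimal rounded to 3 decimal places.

0.647

For each hypothesis, P(data | H) works out to: P(data | bowl A) = (1/11) = 1/11; P(data | bowl B) = (1/4) = 1/4; P(data | bowl C) = (5/8) = 5/8.
Weighting by the prior gives 1/3 · 1/11 = 1/33, 1/3 · 1/4 = 1/12, 1/3 · 5/8 = 5/24; these sum to 85/264.
Hence P(bowl C | data) = (5/24) / (85/264) = 11/17.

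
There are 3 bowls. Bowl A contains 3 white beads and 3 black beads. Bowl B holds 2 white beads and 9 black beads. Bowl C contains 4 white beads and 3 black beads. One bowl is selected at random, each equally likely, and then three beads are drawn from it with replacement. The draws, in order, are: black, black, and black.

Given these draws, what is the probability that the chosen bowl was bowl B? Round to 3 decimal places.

0.729

Under each hypothesis, the probability of the observed sequence is: P(data | bowl A) = (3/6)(3/6)(3/6) = 0.125; P(data | bowl B) = (9/11)(9/11)(9/11) = 0.54771; P(data | bowl C) = (3/7)(3/7)(3/7) = 0.078717.
Weighting by the prior gives 1/3 · 0.125 = 0.041667, 1/3 · 0.54771 = 0.18257, 1/3 · 0.078717 = 0.026239; summing to 0.25048.
Hence P(bowl B | data) = (0.18257) / (0.25048) = 0.72889.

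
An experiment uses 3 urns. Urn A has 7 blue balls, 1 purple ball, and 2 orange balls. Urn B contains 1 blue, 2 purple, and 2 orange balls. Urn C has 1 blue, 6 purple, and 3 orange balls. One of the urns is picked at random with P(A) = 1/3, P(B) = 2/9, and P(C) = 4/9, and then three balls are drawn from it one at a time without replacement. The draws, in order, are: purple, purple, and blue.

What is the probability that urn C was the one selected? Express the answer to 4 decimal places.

Compute the likelihood of the observed sequence for each case: P(data | urn A) = (1/10)(0/9) = 0; P(data | urn B) = (2/5)(1/4)(1/3) = 1/30; P(data | urn C) = (6/10)(5/9)(1/8) = 1/24.
Weighting by the prior gives 1/3 · 0 = 0, 2/9 · 1/30 = 1/135, 4/9 · 1/24 = 1/54; these sum to 7/270.
So P(urn C | data) = (1/54) / (7/270) = 5/7.

0.7143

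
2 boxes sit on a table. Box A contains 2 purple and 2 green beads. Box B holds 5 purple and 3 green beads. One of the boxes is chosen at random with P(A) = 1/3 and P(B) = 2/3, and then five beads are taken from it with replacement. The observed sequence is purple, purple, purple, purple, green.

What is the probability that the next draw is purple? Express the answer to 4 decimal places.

0.5982

Compute the likelihood of the observed sequence for each case: P(data | box A) = (2/4)(2/4)(2/4)(2/4)(2/4) = 0.03125; P(data | box B) = (5/8)(5/8)(5/8)(5/8)(3/8) = 0.05722.
Weighting by the prior gives 1/3 · 0.03125 = 0.010417, 2/3 · 0.05722 = 0.038147; with total 0.048564.
Dividing through by the total gives posterior P(box A | data) = 0.2145, P(box B | data) = 0.7855.
So P(purple next | data) = Σ P(purple next | H) P(H | data) = (1/2)(0.2145) + (5/8)(0.7855) = 0.59819.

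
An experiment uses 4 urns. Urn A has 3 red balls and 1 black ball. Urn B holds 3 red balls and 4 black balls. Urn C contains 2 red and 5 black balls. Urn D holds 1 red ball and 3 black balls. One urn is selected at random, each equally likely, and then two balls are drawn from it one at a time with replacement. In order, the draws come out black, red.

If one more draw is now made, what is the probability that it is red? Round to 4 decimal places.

0.4257

Under each hypothesis, the probability of the observed sequence is: P(data | urn A) = (1/4)(3/4) = 0.1875; P(data | urn B) = (4/7)(3/7) = 0.2449; P(data | urn C) = (5/7)(2/7) = 0.20408; P(data | urn D) = (3/4)(1/4) = 0.1875.
Weighting by the prior gives 1/4 · 0.1875 = 0.046875, 1/4 · 0.2449 = 0.061224, 1/4 · 0.20408 = 0.05102, 1/4 · 0.1875 = 0.046875; with total 0.20599.
Normalising, the posterior is P(urn A | data) = 0.22755, P(urn B | data) = 0.29721, P(urn C | data) = 0.24768, P(urn D | data) = 0.22755.
The predictive probability is P(red next | data) = (3/4)(0.22755) + (3/7)(0.29721) + (2/7)(0.24768) + (1/4)(0.22755) = 0.4257.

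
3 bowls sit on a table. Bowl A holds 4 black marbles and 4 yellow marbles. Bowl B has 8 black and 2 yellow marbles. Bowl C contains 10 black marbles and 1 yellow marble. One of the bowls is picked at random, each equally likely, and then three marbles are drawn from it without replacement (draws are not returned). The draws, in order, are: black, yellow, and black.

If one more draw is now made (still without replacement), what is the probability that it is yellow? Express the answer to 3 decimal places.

0.277

Compute the likelihood of the observed sequence for each case: P(data | bowl A) = (4/8)(4/7)(3/6) = 0.14286; P(data | bowl B) = (8/10)(2/9)(7/8) = 0.15556; P(data | bowl C) = (10/11)(1/10)(9/9) = 0.090909.
Weighting by the prior gives 1/3 · 0.14286 = 0.047619, 1/3 · 0.15556 = 0.051852, 1/3 · 0.090909 = 0.030303; summing to 0.12977.
Normalising, the posterior is P(bowl A | data) = 0.36694, P(bowl B | data) = 0.39956, P(bowl C | data) = 0.23351.
Averaging over the posterior, P(yellow next | data) = (3/5)(0.36694) + (1/7)(0.39956) + (0)(0.23351) = 0.27724.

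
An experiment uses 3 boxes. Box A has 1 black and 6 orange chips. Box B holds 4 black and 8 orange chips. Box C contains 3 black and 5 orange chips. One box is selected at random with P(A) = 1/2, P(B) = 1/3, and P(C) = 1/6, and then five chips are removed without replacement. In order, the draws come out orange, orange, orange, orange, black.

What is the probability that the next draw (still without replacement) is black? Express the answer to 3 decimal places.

0.154

Compute the likelihood of the observed sequence for each case: P(data | box A) = (6/7)(5/6)(4/5)(3/4)(1/3) = 0.14286; P(data | box B) = (8/12)(7/11)(6/10)(5/9)(4/8) = 0.070707; P(data | box C) = (5/8)(4/7)(3/6)(2/5)(3/4) = 0.053571.
The prior-weighted likelihoods are 1/2 · 0.14286 = 0.071429, 1/3 · 0.070707 = 0.023569, 1/6 · 0.053571 = 0.0089286; these sum to 0.10393.
The posterior is then P(box A | data) = 0.6873, P(box B | data) = 0.22679, P(box C | data) = 0.085913.
So P(black next | data) = Σ P(black next | H) P(H | data) = (0)(0.6873) + (3/7)(0.22679) + (2/3)(0.085913) = 0.15447.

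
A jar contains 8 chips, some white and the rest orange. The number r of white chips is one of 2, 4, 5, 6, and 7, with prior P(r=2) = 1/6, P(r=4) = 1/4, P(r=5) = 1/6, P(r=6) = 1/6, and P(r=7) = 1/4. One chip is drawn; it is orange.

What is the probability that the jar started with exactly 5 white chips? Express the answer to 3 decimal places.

The likelihood of this draw under each hypothesis: P(data | r = 2) = (6/8) = 3/4; P(data | r = 4) = (4/8) = 1/2; P(data | r = 5) = (3/8) = 3/8; P(data | r = 6) = (2/8) = 1/4; P(data | r = 7) = (1/8) = 1/8.
The prior-weighted likelihoods are 1/6 · 3/4 = 1/8, 1/4 · 1/2 = 1/8, 1/6 · 3/8 = 1/16, 1/6 · 1/4 = 1/24, 1/4 · 1/8 = 1/32; these sum to 37/96.
By Bayes' rule, P(r = 5 | data) = (1/16) / (37/96) = 6/37.

0.162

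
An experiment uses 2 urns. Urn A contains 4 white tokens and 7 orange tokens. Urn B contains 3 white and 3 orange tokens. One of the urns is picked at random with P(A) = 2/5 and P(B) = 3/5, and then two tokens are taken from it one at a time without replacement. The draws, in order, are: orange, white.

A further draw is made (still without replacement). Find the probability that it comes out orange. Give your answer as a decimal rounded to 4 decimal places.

Compute the likelihood of the observed sequence for each case: P(data | urn A) = (7/11)(4/10) = 14/55; P(data | urn B) = (3/6)(3/5) = 3/10.
The prior-weighted likelihoods are 2/5 · 14/55 = 28/275, 3/5 · 3/10 = 9/50; these sum to 31/110.
Dividing through by the total gives posterior P(urn A | data) = 56/155, P(urn B | data) = 99/155.
Averaging over the posterior, P(orange next | data) = (2/3)(56/155) + (1/2)(99/155) = 521/930.

0.5602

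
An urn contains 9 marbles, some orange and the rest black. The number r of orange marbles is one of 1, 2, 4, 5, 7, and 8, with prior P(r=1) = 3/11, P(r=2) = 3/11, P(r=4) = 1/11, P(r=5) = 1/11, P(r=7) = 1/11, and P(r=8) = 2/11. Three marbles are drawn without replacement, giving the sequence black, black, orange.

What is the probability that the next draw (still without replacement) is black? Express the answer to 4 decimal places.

Under each hypothesis, the probability of the observed sequence is: P(data | r = 1) = (8/9)(7/8)(1/7) = 1/9; P(data | r = 2) = (7/9)(6/8)(2/7) = 1/6; P(data | r = 4) = (5/9)(4/8)(4/7) = 10/63; P(data | r = 5) = (4/9)(3/8)(5/7) = 5/42; P(data | r = 7) = (2/9)(1/8)(7/7) = 1/36; P(data | r = 8) = (1/9)(0/8) = 0.
Weighting by the prior gives 3/11 · 1/9 = 1/33, 3/11 · 1/6 = 1/22, 1/11 · 10/63 = 10/693, 1/11 · 5/42 = 5/462, 1/11 · 1/36 = 1/396, 2/11 · 0 = 0; summing to 41/396.
The posterior is then P(r = 1 | data) = 12/41, P(r = 2 | data) = 18/41, P(r = 4 | data) = 40/287, P(r = 5 | data) = 30/287, P(r = 7 | data) = 1/41, P(r = 8 | data) = 0.
Averaging over the posterior, P(black next | data) = (1)(12/41) + (5/6)(18/41) + (1/2)(40/287) + (1/3)(30/287) + (0)(1/41) = 219/287.

0.7631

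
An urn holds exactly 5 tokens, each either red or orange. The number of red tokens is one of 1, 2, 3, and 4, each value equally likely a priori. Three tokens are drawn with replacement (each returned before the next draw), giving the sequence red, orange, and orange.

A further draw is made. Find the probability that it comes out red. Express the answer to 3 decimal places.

Compute the likelihood of the observed sequence for each case: P(data | r = 1) = (1/5)(4/5)(4/5) = 16/125; P(data | r = 2) = (2/5)(3/5)(3/5) = 18/125; P(data | r = 3) = (3/5)(2/5)(2/5) = 12/125; P(data | r = 4) = (4/5)(1/5)(1/5) = 4/125.
Weighting by the prior gives 1/4 · 16/125 = 4/125, 1/4 · 18/125 = 9/250, 1/4 · 12/125 = 3/125, 1/4 · 4/125 = 1/125; these sum to 1/10.
The posterior is then P(r = 1 | data) = 8/25, P(r = 2 | data) = 9/25, P(r = 3 | data) = 6/25, P(r = 4 | data) = 2/25.
The predictive probability is P(red next | data) = (1/5)(8/25) + (2/5)(9/25) + (3/5)(6/25) + (4/5)(2/25) = 52/125.

0.416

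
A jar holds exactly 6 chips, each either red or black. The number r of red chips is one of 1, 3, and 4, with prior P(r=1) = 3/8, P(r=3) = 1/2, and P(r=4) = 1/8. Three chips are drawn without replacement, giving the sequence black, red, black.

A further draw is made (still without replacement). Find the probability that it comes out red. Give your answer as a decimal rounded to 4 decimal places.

Under each hypothesis, the probability of the observed sequence is: P(data | r = 1) = (5/6)(1/5)(4/4) = 1/6; P(data | r = 3) = (3/6)(3/5)(2/4) = 3/20; P(data | r = 4) = (2/6)(4/5)(1/4) = 1/15.
Weighting by the prior gives 3/8 · 1/6 = 1/16, 1/2 · 3/20 = 3/40, 1/8 · 1/15 = 1/120; these sum to 7/48.
The posterior is then P(r = 1 | data) = 3/7, P(r = 3 | data) = 18/35, P(r = 4 | data) = 2/35.
Averaging over the posterior, P(red next | data) = (0)(3/7) + (2/3)(18/35) + (1)(2/35) = 2/5.

0.4000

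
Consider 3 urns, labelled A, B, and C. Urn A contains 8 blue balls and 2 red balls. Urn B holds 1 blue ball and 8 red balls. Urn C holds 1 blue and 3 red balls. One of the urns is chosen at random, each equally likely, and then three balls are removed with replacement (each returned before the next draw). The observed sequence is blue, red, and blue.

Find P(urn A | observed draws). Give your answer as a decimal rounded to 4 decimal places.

0.6887

Under each hypothesis, the probability of the observed sequence is: P(data | urn A) = (8/10)(2/10)(8/10) = 0.128; P(data | urn B) = (1/9)(8/9)(1/9) = 0.010974; P(data | urn C) = (1/4)(3/4)(1/4) = 0.046875.
Weighting by the prior gives 1/3 · 0.128 = 0.042667, 1/3 · 0.010974 = 0.003658, 1/3 · 0.046875 = 0.015625; these sum to 0.06195.
By Bayes' rule, P(urn A | data) = (0.042667) / (0.06195) = 0.68873.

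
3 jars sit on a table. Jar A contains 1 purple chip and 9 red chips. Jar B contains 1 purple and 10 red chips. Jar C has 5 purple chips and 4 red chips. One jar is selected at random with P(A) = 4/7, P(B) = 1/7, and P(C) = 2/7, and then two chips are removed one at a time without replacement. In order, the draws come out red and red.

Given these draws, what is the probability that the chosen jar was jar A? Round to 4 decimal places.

Under each hypothesis, the probability of the observed sequence is: P(data | jar A) = (9/10)(8/9) = 0.8; P(data | jar B) = (10/11)(9/10) = 0.81818; P(data | jar C) = (4/9)(3/8) = 0.16667.
Multiplying each by its prior: 4/7 · 0.8 = 0.45714, 1/7 · 0.81818 = 0.11688, 2/7 · 0.16667 = 0.047619; with total 0.62165.
Therefore the posterior P(jar A | data) = (0.45714) / (0.62165) = 0.73538.

0.7354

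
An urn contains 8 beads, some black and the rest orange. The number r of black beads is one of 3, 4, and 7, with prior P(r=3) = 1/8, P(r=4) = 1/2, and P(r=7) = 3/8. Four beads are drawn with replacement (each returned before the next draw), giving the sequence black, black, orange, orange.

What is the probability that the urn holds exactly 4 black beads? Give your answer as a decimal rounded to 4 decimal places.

For each hypothesis, P(data | H) works out to: P(data | r = 3) = (3/8)(3/8)(5/8)(5/8) = 0.054932; P(data | r = 4) = (4/8)(4/8)(4/8)(4/8) = 0.0625; P(data | r = 7) = (7/8)(7/8)(1/8)(1/8) = 0.011963.
Weighting by the prior gives 1/8 · 0.054932 = 0.0068665, 1/2 · 0.0625 = 0.03125, 3/8 · 0.011963 = 0.0044861; summing to 0.042603.
Therefore the posterior P(r = 4 | data) = (0.03125) / (0.042603) = 0.73352.

0.7335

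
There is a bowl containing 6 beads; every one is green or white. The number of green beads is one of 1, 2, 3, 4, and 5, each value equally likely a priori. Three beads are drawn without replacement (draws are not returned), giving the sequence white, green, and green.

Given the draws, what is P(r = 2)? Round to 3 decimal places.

Compute the likelihood of the observed sequence for each case: P(data | r = 1) = (5/6)(1/5)(0/4) = 0; P(data | r = 2) = (4/6)(2/5)(1/4) = 1/15; P(data | r = 3) = (3/6)(3/5)(2/4) = 3/20; P(data | r = 4) = (2/6)(4/5)(3/4) = 1/5; P(data | r = 5) = (1/6)(5/5)(4/4) = 1/6.
Weighting by the prior gives 1/5 · 0 = 0, 1/5 · 1/15 = 1/75, 1/5 · 3/20 = 3/100, 1/5 · 1/5 = 1/25, 1/5 · 1/6 = 1/30; with total 7/60.
By Bayes' rule, P(r = 2 | data) = (1/75) / (7/60) = 4/35.

0.114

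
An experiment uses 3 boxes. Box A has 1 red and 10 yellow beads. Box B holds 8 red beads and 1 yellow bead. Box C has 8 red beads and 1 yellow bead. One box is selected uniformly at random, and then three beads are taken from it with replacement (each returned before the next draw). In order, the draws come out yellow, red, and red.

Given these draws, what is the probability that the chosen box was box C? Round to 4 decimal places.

The likelihood of the observed sequence under each hypothesis: P(data | box A) = (10/11)(1/11)(1/11) = 0.0075131; P(data | box B) = (1/9)(8/9)(8/9) = 0.087791; P(data | box C) = (1/9)(8/9)(8/9) = 0.087791.
The prior-weighted likelihoods are 1/3 · 0.0075131 = 0.0025044, 1/3 · 0.087791 = 0.029264, 1/3 · 0.087791 = 0.029264; these sum to 0.061032.
Therefore the posterior P(box C | data) = (0.029264) / (0.061032) = 0.47948.

0.4795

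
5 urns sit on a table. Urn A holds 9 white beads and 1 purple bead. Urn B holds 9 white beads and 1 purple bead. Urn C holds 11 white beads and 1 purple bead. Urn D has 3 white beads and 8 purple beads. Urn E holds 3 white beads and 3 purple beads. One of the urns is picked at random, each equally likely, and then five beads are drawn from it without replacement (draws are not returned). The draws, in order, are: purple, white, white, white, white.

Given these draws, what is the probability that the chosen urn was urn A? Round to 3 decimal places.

Compute the likelihood of the observed sequence for each case: P(data | urn A) = (1/10)(9/9)(8/8)(7/7)(6/6) = 1/10; P(data | urn B) = (1/10)(9/9)(8/8)(7/7)(6/6) = 1/10; P(data | urn C) = (1/12)(11/11)(10/10)(9/9)(8/8) = 1/12; P(data | urn D) = (8/11)(3/10)(2/9)(1/8)(0/7) = 0; P(data | urn E) = (3/6)(3/5)(2/4)(1/3)(0/2) = 0.
The prior-weighted likelihoods are 1/5 · 1/10 = 1/50, 1/5 · 1/10 = 1/50, 1/5 · 1/12 = 1/60, 1/5 · 0 = 0, 1/5 · 0 = 0; with total 17/300.
Hence P(urn A | data) = (1/50) / (17/300) = 6/17.

0.353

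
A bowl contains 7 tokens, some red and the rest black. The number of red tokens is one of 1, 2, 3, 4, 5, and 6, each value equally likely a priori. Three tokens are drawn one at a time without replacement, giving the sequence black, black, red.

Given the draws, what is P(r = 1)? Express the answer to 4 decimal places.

The likelihood of the observed sequence under each hypothesis: P(data | r = 1) = (6/7)(5/6)(1/5) = 1/7; P(data | r = 2) = (5/7)(4/6)(2/5) = 4/21; P(data | r = 3) = (4/7)(3/6)(3/5) = 6/35; P(data | r = 4) = (3/7)(2/6)(4/5) = 4/35; P(data | r = 5) = (2/7)(1/6)(5/5) = 1/21; P(data | r = 6) = (1/7)(0/6) = 0.
The prior-weighted likelihoods are 1/6 · 1/7 = 1/42, 1/6 · 4/21 = 2/63, 1/6 · 6/35 = 1/35, 1/6 · 4/35 = 2/105, 1/6 · 1/21 = 1/126, 1/6 · 0 = 0; with total 1/9.
Hence P(r = 1 | data) = (1/42) / (1/9) = 3/14.

0.2143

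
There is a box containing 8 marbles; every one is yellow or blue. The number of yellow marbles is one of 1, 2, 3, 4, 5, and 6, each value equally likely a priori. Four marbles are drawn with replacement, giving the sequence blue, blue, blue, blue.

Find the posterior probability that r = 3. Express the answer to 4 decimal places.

The likelihood of the observed sequence under each hypothesis: P(data | r = 1) = (7/8)(7/8)(7/8)(7/8) = 0.58618; P(data | r = 2) = (6/8)(6/8)(6/8)(6/8) = 0.31641; P(data | r = 3) = (5/8)(5/8)(5/8)(5/8) = 0.15259; P(data | r = 4) = (4/8)(4/8)(4/8)(4/8) = 0.0625; P(data | r = 5) = (3/8)(3/8)(3/8)(3/8) = 0.019775; P(data | r = 6) = (2/8)(2/8)(2/8)(2/8) = 0.0039062.
The prior-weighted likelihoods are 1/6 · 0.58618 = 0.097697, 1/6 · 0.31641 = 0.052734, 1/6 · 0.15259 = 0.025431, 1/6 · 0.0625 = 0.010417, 1/6 · 0.019775 = 0.0032959, 1/6 · 0.0039062 = 0.00065104; these sum to 0.19023.
So P(r = 3 | data) = (0.025431) / (0.19023) = 0.13369.

0.1337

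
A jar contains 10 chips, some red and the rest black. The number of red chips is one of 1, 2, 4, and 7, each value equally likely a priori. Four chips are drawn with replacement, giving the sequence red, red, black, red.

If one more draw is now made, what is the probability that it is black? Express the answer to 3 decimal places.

Under each hypothesis, the probability of the observed sequence is: P(data | r = 1) = (1/10)(1/10)(9/10)(1/10) = 0.0009; P(data | r = 2) = (2/10)(2/10)(8/10)(2/10) = 0.0064; P(data | r = 4) = (4/10)(4/10)(6/10)(4/10) = 0.0384; P(data | r = 7) = (7/10)(7/10)(3/10)(7/10) = 0.1029.
The prior-weighted likelihoods are 1/4 · 0.0009 = 0.000225, 1/4 · 0.0064 = 0.0016, 1/4 · 0.0384 = 0.0096, 1/4 · 0.1029 = 0.025725; these sum to 0.03715.
Dividing through by the total gives posterior P(r = 1 | data) = 0.0060565, P(r = 2 | data) = 0.043069, P(r = 4 | data) = 0.25841, P(r = 7 | data) = 0.69246.
So P(black next | data) = Σ P(black next | H) P(H | data) = (9/10)(0.0060565) + (4/5)(0.043069) + (3/5)(0.25841) + (3/10)(0.69246) = 0.40269.

0.403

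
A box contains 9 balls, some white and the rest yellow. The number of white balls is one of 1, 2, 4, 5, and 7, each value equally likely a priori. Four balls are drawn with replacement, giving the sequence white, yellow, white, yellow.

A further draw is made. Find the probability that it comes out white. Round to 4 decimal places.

0.4802

Under each hypothesis, the probability of the observed sequence is: P(data | r = 1) = (1/9)(8/9)(1/9)(8/9) = 0.0097546; P(data | r = 2) = (2/9)(7/9)(2/9)(7/9) = 0.029873; P(data | r = 4) = (4/9)(5/9)(4/9)(5/9) = 0.060966; P(data | r = 5) = (5/9)(4/9)(5/9)(4/9) = 0.060966; P(data | r = 7) = (7/9)(2/9)(7/9)(2/9) = 0.029873.
Multiplying each by its prior: 1/5 · 0.0097546 = 0.0019509, 1/5 · 0.029873 = 0.0059747, 1/5 · 0.060966 = 0.012193, 1/5 · 0.060966 = 0.012193, 1/5 · 0.029873 = 0.0059747; these sum to 0.038287.
The posterior is then P(r = 1 | data) = 0.050955, P(r = 2 | data) = 0.15605, P(r = 4 | data) = 0.31847, P(r = 5 | data) = 0.31847, P(r = 7 | data) = 0.15605.
Averaging over the posterior, P(white next | data) = (1/9)(0.050955) + (2/9)(0.15605) + (4/9)(0.31847) + (5/9)(0.31847) + (7/9)(0.15605) = 0.48018.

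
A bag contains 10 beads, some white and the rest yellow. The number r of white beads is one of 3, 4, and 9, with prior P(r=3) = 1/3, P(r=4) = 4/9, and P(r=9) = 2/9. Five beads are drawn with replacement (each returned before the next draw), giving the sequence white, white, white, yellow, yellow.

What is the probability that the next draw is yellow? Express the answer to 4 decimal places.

0.5773

The likelihood of the observed sequence under each hypothesis: P(data | r = 3) = (3/10)(3/10)(3/10)(7/10)(7/10) = 0.01323; P(data | r = 4) = (4/10)(4/10)(4/10)(6/10)(6/10) = 0.02304; P(data | r = 9) = (9/10)(9/10)(9/10)(1/10)(1/10) = 0.00729.
Multiplying each by its prior: 1/3 · 0.01323 = 0.00441, 4/9 · 0.02304 = 0.01024, 2/9 · 0.00729 = 0.00162; summing to 0.01627.
The posterior is then P(r = 3 | data) = 0.27105, P(r = 4 | data) = 0.62938, P(r = 9 | data) = 0.09957.
Averaging over the posterior, P(yellow next | data) = (7/10)(0.27105) + (3/5)(0.62938) + (1/10)(0.09957) = 0.57732.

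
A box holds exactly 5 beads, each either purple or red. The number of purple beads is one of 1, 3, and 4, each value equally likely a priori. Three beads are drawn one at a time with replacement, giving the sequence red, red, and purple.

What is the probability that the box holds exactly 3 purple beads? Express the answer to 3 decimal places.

0.375

Compute the likelihood of the observed sequence for each case: P(data | r = 1) = (4/5)(4/5)(1/5) = 16/125; P(data | r = 3) = (2/5)(2/5)(3/5) = 12/125; P(data | r = 4) = (1/5)(1/5)(4/5) = 4/125.
The prior-weighted likelihoods are 1/3 · 16/125 = 16/375, 1/3 · 12/125 = 4/125, 1/3 · 4/125 = 4/375; these sum to 32/375.
Hence P(r = 3 | data) = (4/125) / (32/375) = 3/8.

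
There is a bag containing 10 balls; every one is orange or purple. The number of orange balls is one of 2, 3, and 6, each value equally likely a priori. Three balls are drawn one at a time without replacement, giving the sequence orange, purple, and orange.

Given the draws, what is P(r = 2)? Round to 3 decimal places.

Compute the likelihood of the observed sequence for each case: P(data | r = 2) = (2/10)(8/9)(1/8) = 0.022222; P(data | r = 3) = (3/10)(7/9)(2/8) = 0.058333; P(data | r = 6) = (6/10)(4/9)(5/8) = 0.16667.
The prior-weighted likelihoods are 1/3 · 0.022222 = 0.0074074, 1/3 · 0.058333 = 0.019444, 1/3 · 0.16667 = 0.055556; these sum to 0.082407.
Therefore the posterior P(r = 2 | data) = (0.0074074) / (0.082407) = 0.089888.

0.090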